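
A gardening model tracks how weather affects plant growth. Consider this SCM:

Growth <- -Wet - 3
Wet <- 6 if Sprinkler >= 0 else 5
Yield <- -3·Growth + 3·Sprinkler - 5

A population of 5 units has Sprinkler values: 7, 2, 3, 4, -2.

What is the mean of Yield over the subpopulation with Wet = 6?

E[Yield|Wet=6] averages over only the 4 units with Wet=6 (Sprinkler = 7, 2, 3, 4): Yield = 43, 28, 31, 34, mean 34.

34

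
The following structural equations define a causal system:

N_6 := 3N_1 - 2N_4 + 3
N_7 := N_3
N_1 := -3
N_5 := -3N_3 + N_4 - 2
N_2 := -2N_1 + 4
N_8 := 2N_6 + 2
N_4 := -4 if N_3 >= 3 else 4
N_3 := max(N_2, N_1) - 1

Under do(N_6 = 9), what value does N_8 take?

20

Intervening sets N_6 = 9 and removes its equation (N_6 := 3N_1 - 2N_4 + 3).
N_8 = 2N_6 + 2  [with N_6=9]  = 20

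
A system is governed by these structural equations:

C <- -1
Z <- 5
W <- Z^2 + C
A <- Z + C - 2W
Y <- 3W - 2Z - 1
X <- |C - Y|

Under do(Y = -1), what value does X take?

The intervention breaks the incoming arrows to Y: Y <- 3W - 2Z - 1 no longer applies, and Y = -1.
X = |C - Y|  [with C=-1, Y=-1]  = 0

0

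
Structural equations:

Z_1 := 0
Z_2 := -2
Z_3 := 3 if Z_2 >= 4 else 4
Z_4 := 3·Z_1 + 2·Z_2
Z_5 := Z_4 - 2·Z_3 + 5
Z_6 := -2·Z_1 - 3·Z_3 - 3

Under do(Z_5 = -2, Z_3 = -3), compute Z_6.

The joint intervention fixes Z_5 = -2, Z_3 = -3, removing each variable's own equation.
Z_6 = -2·Z_1 - 3·Z_3 - 3  [with Z_1=0, Z_3=-3]  = 6

6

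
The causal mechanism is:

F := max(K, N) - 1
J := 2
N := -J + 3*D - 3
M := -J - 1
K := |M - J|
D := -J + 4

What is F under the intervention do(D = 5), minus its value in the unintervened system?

Under do(D=5), the mechanism D := -J + 4 is discarded; D is fixed at 5.
M = -J - 1  [with J=2]  = -3
K = |M - J|  [with M=-3, J=2]  = 5
N = -J + 3*D - 3  [with J=2, D=5]  = 10
F = max(K, N) - 1  [with K=5, N=10]  = 9
Without intervention: D = -J + 4  [with J=2]  = 2; M = -J - 1  [with J=2]  = -3; K = |M - J|  [with M=-3, J=2]  = 5; N = -J + 3*D - 3  [with J=2, D=2]  = 1; F = max(K, N) - 1  [with K=5, N=1]  = 4.
Change = 9 − 4 = 5.

5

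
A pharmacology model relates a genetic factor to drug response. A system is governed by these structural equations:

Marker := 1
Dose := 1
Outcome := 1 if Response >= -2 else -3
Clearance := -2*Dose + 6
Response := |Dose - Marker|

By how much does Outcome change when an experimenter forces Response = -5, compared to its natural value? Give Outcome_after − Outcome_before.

-4

do(Response=-5) replaces the equation Response := |Dose - Marker| with the constant Response = -5.
Outcome = 1 if Response >= -2 else -3  [with Response=-5]  = -3
Without intervention: Response = |Dose - Marker|  [with Dose=1, Marker=1]  = 0; Outcome = 1 if Response >= -2 else -3  [with Response=0]  = 1.
Change = -3 − 1 = -4.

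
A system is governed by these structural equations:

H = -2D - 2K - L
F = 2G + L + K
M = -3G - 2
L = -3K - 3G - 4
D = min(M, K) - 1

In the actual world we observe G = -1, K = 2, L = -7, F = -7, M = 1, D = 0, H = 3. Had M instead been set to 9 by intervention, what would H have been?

1

Under do(M=9), the mechanism M = -3G - 2 is discarded; M is fixed at 9.
L = -3K - 3G - 4  [with K=2, G=-1]  = -7
D = min(M, K) - 1  [with M=9, K=2]  = 1
H = -2D - 2K - L  [with D=1, K=2, L=-7]  = 1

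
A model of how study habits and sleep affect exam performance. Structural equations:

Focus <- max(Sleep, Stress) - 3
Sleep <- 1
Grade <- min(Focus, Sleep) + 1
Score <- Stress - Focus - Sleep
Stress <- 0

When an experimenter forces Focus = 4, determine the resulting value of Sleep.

1

Under do(Focus=4), the mechanism Focus <- max(Sleep, Stress) - 3 is discarded; Focus is fixed at 4.
Sleep is not downstream of the intervention, so its value is determined by the original equations.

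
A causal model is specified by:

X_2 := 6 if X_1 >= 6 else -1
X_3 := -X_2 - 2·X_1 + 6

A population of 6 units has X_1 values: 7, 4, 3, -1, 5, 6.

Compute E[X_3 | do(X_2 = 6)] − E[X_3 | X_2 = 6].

5

The intervention sets X_2=6 in all 6 units regardless of X_1. Recomputing X_3 per unit gives -14, -8, -6, 2, -10, -12; average -8.
Observing X_2=6 restricts to units where X_2's equation naturally yields 6: X_1 ∈ {7, 6}. In that subpopulation X_3 = -14, -12, mean -13.
Difference = -8 − (-13) = 5.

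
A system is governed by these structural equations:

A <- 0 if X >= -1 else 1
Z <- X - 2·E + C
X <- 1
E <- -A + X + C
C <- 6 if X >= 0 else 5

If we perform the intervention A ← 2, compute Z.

-3

do(A=2) replaces the equation A <- 0 if X >= -1 else 1 with the constant A = 2.
C = 6 if X >= 0 else 5  [with X=1]  = 6
E = -A + X + C  [with A=2, X=1, C=6]  = 5
Z = X - 2·E + C  [with X=1, E=5, C=6]  = -3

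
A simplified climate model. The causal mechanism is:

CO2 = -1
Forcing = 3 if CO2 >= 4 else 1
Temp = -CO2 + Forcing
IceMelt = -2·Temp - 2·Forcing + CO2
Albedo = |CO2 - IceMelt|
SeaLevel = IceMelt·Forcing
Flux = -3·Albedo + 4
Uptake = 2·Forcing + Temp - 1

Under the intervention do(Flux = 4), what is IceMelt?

Under do(Flux=4), the mechanism Flux = -3·Albedo + 4 is discarded; Flux is fixed at 4.
Since IceMelt is not a descendant of the intervened variable, it is unaffected.
Forcing = 3 if CO2 >= 4 else 1  [with CO2=-1]  = 1
Temp = -CO2 + Forcing  [with CO2=-1, Forcing=1]  = 2
IceMelt = -2·Temp - 2·Forcing + CO2  [with Temp=2, Forcing=1, CO2=-1]  = -7

-7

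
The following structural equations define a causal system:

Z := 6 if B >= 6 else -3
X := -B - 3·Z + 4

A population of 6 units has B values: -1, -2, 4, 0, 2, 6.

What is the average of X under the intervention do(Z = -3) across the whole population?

do(Z=-3) breaks Z's dependence on B. With Z=-3 fixed, X across the units is 14, 15, 9, 13, 11, 7, mean 11.5.

11.5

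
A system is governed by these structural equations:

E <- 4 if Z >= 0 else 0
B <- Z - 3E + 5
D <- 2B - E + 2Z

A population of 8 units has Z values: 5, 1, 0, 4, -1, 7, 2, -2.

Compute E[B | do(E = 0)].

Every unit gets E=0 under the intervention. B values become 10, 6, 5, 9, 4, 12, 7, 3; E[B|do(E=0)] = 7.

7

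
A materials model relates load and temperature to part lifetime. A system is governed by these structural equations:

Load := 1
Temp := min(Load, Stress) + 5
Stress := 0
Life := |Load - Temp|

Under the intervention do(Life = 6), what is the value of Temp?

Under do(Life=6), the mechanism Life := |Load - Temp| is discarded; Life is fixed at 6.
Since Temp is not a descendant of the intervened variable, it is unaffected.
Temp = min(Load, Stress) + 5  [with Load=1, Stress=0]  = 5

5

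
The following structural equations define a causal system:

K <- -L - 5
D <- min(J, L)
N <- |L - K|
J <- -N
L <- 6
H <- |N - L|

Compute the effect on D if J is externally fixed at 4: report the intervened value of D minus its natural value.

Intervening sets J = 4 and removes its equation (J <- -N).
D = min(J, L)  [with J=4, L=6]  = 4
Without intervention: K = -L - 5  [with L=6]  = -11; N = |L - K|  [with L=6, K=-11]  = 17; J = -N  [with N=17]  = -17; D = min(J, L)  [with J=-17, L=6]  = -17.
Change = 4 − (-17) = 21.

21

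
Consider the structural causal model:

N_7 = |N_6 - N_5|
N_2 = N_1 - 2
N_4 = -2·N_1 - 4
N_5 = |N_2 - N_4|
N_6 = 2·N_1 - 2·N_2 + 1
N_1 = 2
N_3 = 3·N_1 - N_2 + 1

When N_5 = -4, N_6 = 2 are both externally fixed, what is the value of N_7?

6

Under do(N_5 = -4, N_6 = 2), each intervened variable's structural equation is replaced by its fixed value.
N_7 = |N_6 - N_5|  [with N_6=2, N_5=-4]  = 6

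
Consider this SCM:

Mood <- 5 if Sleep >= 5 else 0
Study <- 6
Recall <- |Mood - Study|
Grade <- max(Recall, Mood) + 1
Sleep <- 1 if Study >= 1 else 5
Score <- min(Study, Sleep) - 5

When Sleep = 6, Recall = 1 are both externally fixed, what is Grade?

6

Setting Sleep = 6, Recall = 1 by intervention discards those variables' equations.
Mood = 5 if Sleep >= 5 else 0  [with Sleep=6]  = 5
Grade = max(Recall, Mood) + 1  [with Recall=1, Mood=5]  = 6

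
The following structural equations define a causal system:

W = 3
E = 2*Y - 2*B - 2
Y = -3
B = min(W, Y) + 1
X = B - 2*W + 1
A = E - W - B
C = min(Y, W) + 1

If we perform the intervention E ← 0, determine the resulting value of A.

The intervention breaks the incoming arrows to E: E = 2*Y - 2*B - 2 no longer applies, and E = 0.
B = min(W, Y) + 1  [with W=3, Y=-3]  = -2
A = E - W - B  [with E=0, W=3, B=-2]  = -1

-1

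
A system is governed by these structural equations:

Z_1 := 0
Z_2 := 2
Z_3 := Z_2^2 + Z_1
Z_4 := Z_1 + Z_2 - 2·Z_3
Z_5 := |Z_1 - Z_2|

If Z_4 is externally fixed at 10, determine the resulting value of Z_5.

Intervening sets Z_4 = 10 and removes its equation (Z_4 := Z_1 + Z_2 - 2·Z_3).
No directed path runs from Z_4 to Z_5, so Z_5 keeps its natural value.
Z_5 = |Z_1 - Z_2|  [with Z_1=0, Z_2=2]  = 2

2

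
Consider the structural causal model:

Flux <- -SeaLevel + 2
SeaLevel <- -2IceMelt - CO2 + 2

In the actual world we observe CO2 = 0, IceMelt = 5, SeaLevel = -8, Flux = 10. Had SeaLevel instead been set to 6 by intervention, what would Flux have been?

-4

The intervention breaks the incoming arrows to SeaLevel: SeaLevel <- -2IceMelt - CO2 + 2 no longer applies, and SeaLevel = 6.
Flux = -SeaLevel + 2  [with SeaLevel=6]  = -4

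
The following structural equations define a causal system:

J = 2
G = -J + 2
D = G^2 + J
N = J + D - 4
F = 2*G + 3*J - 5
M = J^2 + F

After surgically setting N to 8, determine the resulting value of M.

5

Under do(N=8), the mechanism N = J + D - 4 is discarded; N is fixed at 8.
Since M is not a descendant of the intervened variable, it is unaffected.
G = -J + 2  [with J=2]  = 0
F = 2*G + 3*J - 5  [with G=0, J=2]  = 1
M = J^2 + F  [with J=2, F=1]  = 5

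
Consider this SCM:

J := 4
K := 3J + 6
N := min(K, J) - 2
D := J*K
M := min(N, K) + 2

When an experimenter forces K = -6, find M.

-6

do(K=-6) replaces the equation K := 3J + 6 with the constant K = -6.
N = min(K, J) - 2  [with K=-6, J=4]  = -8
M = min(N, K) + 2  [with N=-8, K=-6]  = -6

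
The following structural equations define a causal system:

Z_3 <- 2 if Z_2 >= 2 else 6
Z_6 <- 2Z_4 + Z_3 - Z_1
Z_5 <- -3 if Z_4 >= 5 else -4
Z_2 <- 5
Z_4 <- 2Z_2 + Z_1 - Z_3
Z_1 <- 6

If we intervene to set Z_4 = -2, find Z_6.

Under do(Z_4=-2), the mechanism Z_4 <- 2Z_2 + Z_1 - Z_3 is discarded; Z_4 is fixed at -2.
Z_3 = 2 if Z_2 >= 2 else 6  [with Z_2=5]  = 2
Z_6 = 2Z_4 + Z_3 - Z_1  [with Z_4=-2, Z_3=2, Z_1=6]  = -8

-8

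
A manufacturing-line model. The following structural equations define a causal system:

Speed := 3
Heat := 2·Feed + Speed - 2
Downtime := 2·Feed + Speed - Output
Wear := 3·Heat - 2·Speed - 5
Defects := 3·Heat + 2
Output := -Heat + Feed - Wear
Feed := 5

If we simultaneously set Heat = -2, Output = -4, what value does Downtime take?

Under do(Heat = -2, Output = -4), each intervened variable's structural equation is replaced by its fixed value.
Downtime = 2·Feed + Speed - Output  [with Feed=5, Speed=3, Output=-4]  = 17

17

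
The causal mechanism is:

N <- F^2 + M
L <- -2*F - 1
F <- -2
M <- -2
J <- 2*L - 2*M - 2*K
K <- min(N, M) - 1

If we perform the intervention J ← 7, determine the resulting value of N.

do(J=7) replaces the equation J <- 2*L - 2*M - 2*K with the constant J = 7.
No directed path runs from J to N, so N keeps its natural value.
N = F^2 + M  [with F=-2, M=-2]  = 2

2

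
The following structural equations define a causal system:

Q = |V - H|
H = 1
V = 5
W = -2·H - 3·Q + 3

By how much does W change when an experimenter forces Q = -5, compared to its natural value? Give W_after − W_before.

27

The intervention breaks the incoming arrows to Q: Q = |V - H| no longer applies, and Q = -5.
W = -2·H - 3·Q + 3  [with H=1, Q=-5]  = 16
Without intervention: Q = |V - H|  [with V=5, H=1]  = 4; W = -2·H - 3·Q + 3  [with H=1, Q=4]  = -11.
Change = 16 − (-11) = 27.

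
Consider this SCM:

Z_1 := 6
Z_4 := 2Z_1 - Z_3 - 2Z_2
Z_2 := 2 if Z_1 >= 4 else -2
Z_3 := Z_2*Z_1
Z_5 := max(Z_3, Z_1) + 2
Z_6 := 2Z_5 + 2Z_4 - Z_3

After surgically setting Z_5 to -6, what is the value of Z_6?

The intervention breaks the incoming arrows to Z_5: Z_5 := max(Z_3, Z_1) + 2 no longer applies, and Z_5 = -6.
Z_2 = 2 if Z_1 >= 4 else -2  [with Z_1=6]  = 2
Z_3 = Z_2*Z_1  [with Z_2=2, Z_1=6]  = 12
Z_4 = 2Z_1 - Z_3 - 2Z_2  [with Z_1=6, Z_3=12, Z_2=2]  = -4
Z_6 = 2Z_5 + 2Z_4 - Z_3  [with Z_5=-6, Z_4=-4, Z_3=12]  = -32

-32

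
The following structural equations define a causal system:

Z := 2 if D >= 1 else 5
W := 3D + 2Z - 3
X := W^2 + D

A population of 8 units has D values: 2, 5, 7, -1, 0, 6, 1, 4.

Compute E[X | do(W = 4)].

Every unit gets W=4 under the intervention. X values become 18, 21, 23, 15, 16, 22, 17, 20; E[X|do(W=4)] = 19.

19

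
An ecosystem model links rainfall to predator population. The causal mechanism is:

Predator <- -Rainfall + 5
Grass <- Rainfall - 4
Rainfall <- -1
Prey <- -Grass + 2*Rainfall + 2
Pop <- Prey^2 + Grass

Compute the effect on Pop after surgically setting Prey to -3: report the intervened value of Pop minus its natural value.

-16

do(Prey=-3) replaces the equation Prey <- -Grass + 2*Rainfall + 2 with the constant Prey = -3.
Grass = Rainfall - 4  [with Rainfall=-1]  = -5
Pop = Prey^2 + Grass  [with Prey=-3, Grass=-5]  = 4
Without intervention: Grass = Rainfall - 4  [with Rainfall=-1]  = -5; Prey = -Grass + 2*Rainfall + 2  [with Grass=-5, Rainfall=-1]  = 5; Pop = Prey^2 + Grass  [with Prey=5, Grass=-5]  = 20.
Change = 4 − 20 = -16.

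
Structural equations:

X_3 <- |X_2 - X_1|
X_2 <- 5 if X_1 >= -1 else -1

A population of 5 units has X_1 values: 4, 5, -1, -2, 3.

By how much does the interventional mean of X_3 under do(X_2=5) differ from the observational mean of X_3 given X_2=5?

Under do(X_2=5), X_2's equation is replaced by X_2=5 for every unit. Per-unit X_3: 1, 0, 6, 7, 2. Mean = 3.2.
Conditioning on X_2=5 selects the 4 unit(s) with X_1 ∈ {4, 5, -1, 3}. Their X_3 values: 1, 0, 6, 2. Mean = 2.25.
Difference = 3.2 − 2.25 = 0.95.

0.95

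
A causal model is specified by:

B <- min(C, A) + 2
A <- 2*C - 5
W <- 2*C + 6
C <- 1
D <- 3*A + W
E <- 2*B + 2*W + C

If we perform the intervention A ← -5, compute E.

11

The intervention breaks the incoming arrows to A: A <- 2*C - 5 no longer applies, and A = -5.
W = 2*C + 6  [with C=1]  = 8
B = min(C, A) + 2  [with C=1, A=-5]  = -3
E = 2*B + 2*W + C  [with B=-3, W=8, C=1]  = 11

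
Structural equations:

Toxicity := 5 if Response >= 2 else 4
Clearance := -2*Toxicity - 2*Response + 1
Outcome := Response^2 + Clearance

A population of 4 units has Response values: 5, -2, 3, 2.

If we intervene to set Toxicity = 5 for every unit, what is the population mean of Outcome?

-2.5

do(Toxicity=5) breaks Toxicity's dependence on Response. With Toxicity=5 fixed, Outcome across the units is 6, -1, -6, -9, mean -2.5.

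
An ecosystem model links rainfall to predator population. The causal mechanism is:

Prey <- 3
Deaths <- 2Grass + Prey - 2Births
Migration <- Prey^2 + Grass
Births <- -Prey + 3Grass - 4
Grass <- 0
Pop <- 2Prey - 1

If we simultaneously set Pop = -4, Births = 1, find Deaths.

1

Under do(Pop = -4, Births = 1), each intervened variable's structural equation is replaced by its fixed value.
Deaths = 2Grass + Prey - 2Births  [with Grass=0, Prey=3, Births=1]  = 1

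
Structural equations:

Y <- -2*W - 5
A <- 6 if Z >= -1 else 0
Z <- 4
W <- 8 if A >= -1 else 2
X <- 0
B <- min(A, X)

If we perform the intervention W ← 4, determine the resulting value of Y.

-13

The intervention breaks the incoming arrows to W: W <- 8 if A >= -1 else 2 no longer applies, and W = 4.
Y = -2*W - 5  [with W=4]  = -13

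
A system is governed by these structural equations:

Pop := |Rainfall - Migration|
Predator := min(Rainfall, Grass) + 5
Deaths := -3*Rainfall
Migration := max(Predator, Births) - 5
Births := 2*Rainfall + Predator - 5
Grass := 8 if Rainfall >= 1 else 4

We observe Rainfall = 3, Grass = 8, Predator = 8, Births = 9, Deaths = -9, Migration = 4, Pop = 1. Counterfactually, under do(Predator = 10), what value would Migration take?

The intervention breaks the incoming arrows to Predator: Predator := min(Rainfall, Grass) + 5 no longer applies, and Predator = 10.
Births = 2*Rainfall + Predator - 5  [with Rainfall=3, Predator=10]  = 11
Migration = max(Predator, Births) - 5  [with Predator=10, Births=11]  = 6

6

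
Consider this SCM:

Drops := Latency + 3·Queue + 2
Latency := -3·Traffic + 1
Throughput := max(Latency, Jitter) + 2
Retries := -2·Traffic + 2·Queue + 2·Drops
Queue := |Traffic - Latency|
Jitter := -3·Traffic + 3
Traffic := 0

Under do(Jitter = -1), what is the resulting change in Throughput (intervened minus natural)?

Intervening sets Jitter = -1 and removes its equation (Jitter := -3·Traffic + 3).
Latency = -3·Traffic + 1  [with Traffic=0]  = 1
Throughput = max(Latency, Jitter) + 2  [with Latency=1, Jitter=-1]  = 3
Without intervention: Latency = -3·Traffic + 1  [with Traffic=0]  = 1; Jitter = -3·Traffic + 3  [with Traffic=0]  = 3; Throughput = max(Latency, Jitter) + 2  [with Latency=1, Jitter=3]  = 5.
Change = 3 − 5 = -2.

-2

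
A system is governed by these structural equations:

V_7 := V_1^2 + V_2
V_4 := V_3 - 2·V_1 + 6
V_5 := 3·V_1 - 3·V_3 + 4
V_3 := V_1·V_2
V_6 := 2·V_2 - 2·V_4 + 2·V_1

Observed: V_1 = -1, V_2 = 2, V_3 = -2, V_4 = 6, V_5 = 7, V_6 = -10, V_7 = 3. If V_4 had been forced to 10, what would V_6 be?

-18

Under do(V_4=10), the mechanism V_4 := V_3 - 2·V_1 + 6 is discarded; V_4 is fixed at 10.
V_6 = 2·V_2 - 2·V_4 + 2·V_1  [with V_2=2, V_4=10, V_1=-1]  = -18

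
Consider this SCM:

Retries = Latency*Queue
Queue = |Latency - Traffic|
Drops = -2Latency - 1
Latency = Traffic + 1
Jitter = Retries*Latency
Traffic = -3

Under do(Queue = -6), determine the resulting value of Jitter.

-24

The intervention breaks the incoming arrows to Queue: Queue = |Latency - Traffic| no longer applies, and Queue = -6.
Latency = Traffic + 1  [with Traffic=-3]  = -2
Retries = Latency*Queue  [with Latency=-2, Queue=-6]  = 12
Jitter = Retries*Latency  [with Retries=12, Latency=-2]  = -24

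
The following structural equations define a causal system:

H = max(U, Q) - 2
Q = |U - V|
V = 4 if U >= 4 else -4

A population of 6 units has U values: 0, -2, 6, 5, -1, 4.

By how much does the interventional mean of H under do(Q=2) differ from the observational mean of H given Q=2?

-0.5

The intervention sets Q=2 in all 6 units regardless of U. Recomputing H per unit gives 0, 0, 4, 3, 0, 2; average 1.5.
Observing Q=2 restricts to units where Q's equation naturally yields 2: U ∈ {-2, 6}. In that subpopulation H = 0, 4, mean 2.
Difference = 1.5 − 2 = -0.5.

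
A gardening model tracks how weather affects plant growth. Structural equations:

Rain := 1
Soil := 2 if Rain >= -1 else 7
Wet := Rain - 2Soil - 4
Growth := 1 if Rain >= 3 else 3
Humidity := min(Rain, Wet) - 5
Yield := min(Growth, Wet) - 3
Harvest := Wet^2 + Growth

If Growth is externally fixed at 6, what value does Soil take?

2

The intervention breaks the incoming arrows to Growth: Growth := 1 if Rain >= 3 else 3 no longer applies, and Growth = 6.
Since Soil is not a descendant of the intervened variable, it is unaffected.
Soil = 2 if Rain >= -1 else 7  [with Rain=1]  = 2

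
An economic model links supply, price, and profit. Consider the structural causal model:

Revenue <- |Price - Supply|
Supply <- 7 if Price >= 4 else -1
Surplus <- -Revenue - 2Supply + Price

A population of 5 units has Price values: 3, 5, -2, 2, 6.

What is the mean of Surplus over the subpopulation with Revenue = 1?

-5

E[Surplus|Revenue=1] averages over only the 2 units with Revenue=1 (Price = -2, 6): Surplus = -1, -9, mean -5.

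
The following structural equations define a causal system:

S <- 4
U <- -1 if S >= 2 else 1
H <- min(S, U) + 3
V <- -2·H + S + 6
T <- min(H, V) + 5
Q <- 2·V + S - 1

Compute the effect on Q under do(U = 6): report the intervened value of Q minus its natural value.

-20

Under do(U=6), the mechanism U <- -1 if S >= 2 else 1 is discarded; U is fixed at 6.
H = min(S, U) + 3  [with S=4, U=6]  = 7
V = -2·H + S + 6  [with H=7, S=4]  = -4
Q = 2·V + S - 1  [with V=-4, S=4]  = -5
Without intervention: U = -1 if S >= 2 else 1  [with S=4]  = -1; H = min(S, U) + 3  [with S=4, U=-1]  = 2; V = -2·H + S + 6  [with H=2, S=4]  = 6; Q = 2·V + S - 1  [with V=6, S=4]  = 15.
Change = -5 − 15 = -20.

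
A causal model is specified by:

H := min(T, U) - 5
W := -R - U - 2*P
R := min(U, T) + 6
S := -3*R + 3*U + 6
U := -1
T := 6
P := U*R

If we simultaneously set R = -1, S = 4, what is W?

Under do(R = -1, S = 4), each intervened variable's structural equation is replaced by its fixed value.
P = U*R  [with U=-1, R=-1]  = 1
W = -R - U - 2*P  [with R=-1, U=-1, P=1]  = 0

0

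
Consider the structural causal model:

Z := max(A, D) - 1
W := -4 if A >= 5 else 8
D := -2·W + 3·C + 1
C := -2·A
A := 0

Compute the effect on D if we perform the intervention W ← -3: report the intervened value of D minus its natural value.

22

Under do(W=-3), the mechanism W := -4 if A >= 5 else 8 is discarded; W is fixed at -3.
C = -2·A  [with A=0]  = 0
D = -2·W + 3·C + 1  [with W=-3, C=0]  = 7
Without intervention: W = -4 if A >= 5 else 8  [with A=0]  = 8; C = -2·A  [with A=0]  = 0; D = -2·W + 3·C + 1  [with W=8, C=0]  = -15.
Change = 7 − (-15) = 22.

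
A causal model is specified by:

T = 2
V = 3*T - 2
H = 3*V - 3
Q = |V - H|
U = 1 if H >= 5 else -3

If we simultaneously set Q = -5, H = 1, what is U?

-3

The joint intervention fixes Q = -5, H = 1, removing each variable's own equation.
U = 1 if H >= 5 else -3  [with H=1]  = -3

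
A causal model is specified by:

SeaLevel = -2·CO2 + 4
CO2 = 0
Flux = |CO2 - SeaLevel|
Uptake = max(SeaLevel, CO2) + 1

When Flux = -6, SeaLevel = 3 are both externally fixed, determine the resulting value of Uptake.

The joint intervention fixes Flux = -6, SeaLevel = 3, removing each variable's own equation.
Uptake = max(SeaLevel, CO2) + 1  [with SeaLevel=3, CO2=0]  = 4

4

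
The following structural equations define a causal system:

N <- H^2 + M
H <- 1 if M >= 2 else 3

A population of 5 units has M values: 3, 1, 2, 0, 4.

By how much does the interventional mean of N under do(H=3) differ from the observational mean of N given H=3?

1.5

Under do(H=3), H's equation is replaced by H=3 for every unit. Per-unit N: 12, 10, 11, 9, 13. Mean = 11.
Conditioning on H=3 selects the 2 unit(s) with M ∈ {1, 0}. Their N values: 10, 9. Mean = 9.5.
Difference = 11 − 9.5 = 1.5.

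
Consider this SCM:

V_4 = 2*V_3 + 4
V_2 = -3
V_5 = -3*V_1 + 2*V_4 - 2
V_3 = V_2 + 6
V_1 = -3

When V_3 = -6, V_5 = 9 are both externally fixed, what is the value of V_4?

-8

The joint intervention fixes V_3 = -6, V_5 = 9, removing each variable's own equation.
V_4 = 2*V_3 + 4  [with V_3=-6]  = -8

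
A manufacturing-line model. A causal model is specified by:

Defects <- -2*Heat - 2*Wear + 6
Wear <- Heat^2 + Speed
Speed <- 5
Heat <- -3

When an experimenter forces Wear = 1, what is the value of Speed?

5

Under do(Wear=1), the mechanism Wear <- Heat^2 + Speed is discarded; Wear is fixed at 1.
Speed is not downstream of the intervention, so its value is determined by the original equations.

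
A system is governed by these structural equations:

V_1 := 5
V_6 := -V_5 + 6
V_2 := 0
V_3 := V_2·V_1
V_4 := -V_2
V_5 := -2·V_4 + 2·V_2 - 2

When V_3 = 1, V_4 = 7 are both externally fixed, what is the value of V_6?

Setting V_3 = 1, V_4 = 7 by intervention discards those variables' equations.
V_5 = -2·V_4 + 2·V_2 - 2  [with V_4=7, V_2=0]  = -16
V_6 = -V_5 + 6  [with V_5=-16]  = 22

22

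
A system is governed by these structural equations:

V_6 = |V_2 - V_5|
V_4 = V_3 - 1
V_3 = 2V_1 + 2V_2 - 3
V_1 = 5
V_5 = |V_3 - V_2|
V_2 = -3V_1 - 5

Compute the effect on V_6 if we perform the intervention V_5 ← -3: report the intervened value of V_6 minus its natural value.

-16

The intervention breaks the incoming arrows to V_5: V_5 = |V_3 - V_2| no longer applies, and V_5 = -3.
V_2 = -3V_1 - 5  [with V_1=5]  = -20
V_6 = |V_2 - V_5|  [with V_2=-20, V_5=-3]  = 17
Without intervention: V_2 = -3V_1 - 5  [with V_1=5]  = -20; V_3 = 2V_1 + 2V_2 - 3  [with V_1=5, V_2=-20]  = -33; V_5 = |V_3 - V_2|  [with V_3=-33, V_2=-20]  = 13; V_6 = |V_2 - V_5|  [with V_2=-20, V_5=13]  = 33.
Change = 17 − 33 = -16.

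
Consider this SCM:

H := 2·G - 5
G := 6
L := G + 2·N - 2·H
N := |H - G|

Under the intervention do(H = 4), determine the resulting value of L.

Under do(H=4), the mechanism H := 2·G - 5 is discarded; H is fixed at 4.
N = |H - G|  [with H=4, G=6]  = 2
L = G + 2·N - 2·H  [with G=6, N=2, H=4]  = 2

2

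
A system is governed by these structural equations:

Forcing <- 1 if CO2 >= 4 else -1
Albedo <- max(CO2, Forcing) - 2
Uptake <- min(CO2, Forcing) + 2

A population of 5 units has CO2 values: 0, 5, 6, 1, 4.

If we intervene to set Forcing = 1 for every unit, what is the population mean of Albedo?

1.4

Every unit gets Forcing=1 under the intervention. Albedo values become -1, 3, 4, -1, 2; E[Albedo|do(Forcing=1)] = 1.4.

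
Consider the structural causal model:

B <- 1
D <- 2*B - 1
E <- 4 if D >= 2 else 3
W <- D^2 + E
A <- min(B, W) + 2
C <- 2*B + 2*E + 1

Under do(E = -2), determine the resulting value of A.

1

do(E=-2) replaces the equation E <- 4 if D >= 2 else 3 with the constant E = -2.
D = 2*B - 1  [with B=1]  = 1
W = D^2 + E  [with D=1, E=-2]  = -1
A = min(B, W) + 2  [with B=1, W=-1]  = 1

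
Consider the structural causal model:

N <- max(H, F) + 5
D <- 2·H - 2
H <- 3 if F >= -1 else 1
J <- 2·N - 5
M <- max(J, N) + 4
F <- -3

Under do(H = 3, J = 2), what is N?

The joint intervention fixes H = 3, J = 2, removing each variable's own equation.
N = max(H, F) + 5  [with H=3, F=-3]  = 8

8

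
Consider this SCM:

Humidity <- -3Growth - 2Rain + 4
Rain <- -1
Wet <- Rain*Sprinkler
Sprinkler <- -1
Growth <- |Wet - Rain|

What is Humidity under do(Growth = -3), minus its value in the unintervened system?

15

Intervening sets Growth = -3 and removes its equation (Growth <- |Wet - Rain|).
Humidity = -3Growth - 2Rain + 4  [with Growth=-3, Rain=-1]  = 15
Without intervention: Wet = Rain*Sprinkler  [with Rain=-1, Sprinkler=-1]  = 1; Growth = |Wet - Rain|  [with Wet=1, Rain=-1]  = 2; Humidity = -3Growth - 2Rain + 4  [with Growth=2, Rain=-1]  = 0.
Change = 15 − 0 = 15.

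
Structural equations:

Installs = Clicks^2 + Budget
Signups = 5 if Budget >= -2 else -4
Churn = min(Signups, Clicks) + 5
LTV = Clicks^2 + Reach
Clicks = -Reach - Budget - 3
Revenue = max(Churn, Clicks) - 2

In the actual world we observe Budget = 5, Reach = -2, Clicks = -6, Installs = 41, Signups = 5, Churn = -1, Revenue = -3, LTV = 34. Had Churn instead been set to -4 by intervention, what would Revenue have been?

Intervening sets Churn = -4 and removes its equation (Churn = min(Signups, Clicks) + 5).
Clicks = -Reach - Budget - 3  [with Reach=-2, Budget=5]  = -6
Revenue = max(Churn, Clicks) - 2  [with Churn=-4, Clicks=-6]  = -6

-6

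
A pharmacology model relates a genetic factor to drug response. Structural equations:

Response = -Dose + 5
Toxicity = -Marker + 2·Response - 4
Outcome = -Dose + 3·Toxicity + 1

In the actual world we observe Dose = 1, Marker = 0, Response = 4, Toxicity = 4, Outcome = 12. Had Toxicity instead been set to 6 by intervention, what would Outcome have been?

18

Intervening sets Toxicity = 6 and removes its equation (Toxicity = -Marker + 2·Response - 4).
Outcome = -Dose + 3·Toxicity + 1  [with Dose=1, Toxicity=6]  = 18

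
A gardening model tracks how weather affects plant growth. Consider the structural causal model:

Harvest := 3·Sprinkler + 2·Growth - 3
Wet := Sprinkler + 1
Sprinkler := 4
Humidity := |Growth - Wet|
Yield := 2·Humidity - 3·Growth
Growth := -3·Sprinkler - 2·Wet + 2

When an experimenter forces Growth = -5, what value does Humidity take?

10

The intervention breaks the incoming arrows to Growth: Growth := -3·Sprinkler - 2·Wet + 2 no longer applies, and Growth = -5.
Wet = Sprinkler + 1  [with Sprinkler=4]  = 5
Humidity = |Growth - Wet|  [with Growth=-5, Wet=5]  = 10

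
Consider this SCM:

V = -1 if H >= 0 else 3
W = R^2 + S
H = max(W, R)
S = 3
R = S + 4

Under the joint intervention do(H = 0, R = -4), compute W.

Setting H = 0, R = -4 by intervention discards those variables' equations.
W = R^2 + S  [with R=-4, S=3]  = 19

19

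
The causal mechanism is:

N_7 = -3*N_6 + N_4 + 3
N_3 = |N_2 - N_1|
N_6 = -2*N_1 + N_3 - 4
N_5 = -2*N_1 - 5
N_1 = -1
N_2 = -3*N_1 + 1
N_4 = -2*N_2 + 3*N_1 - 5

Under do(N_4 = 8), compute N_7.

2

The intervention breaks the incoming arrows to N_4: N_4 = -2*N_2 + 3*N_1 - 5 no longer applies, and N_4 = 8.
N_2 = -3*N_1 + 1  [with N_1=-1]  = 4
N_3 = |N_2 - N_1|  [with N_2=4, N_1=-1]  = 5
N_6 = -2*N_1 + N_3 - 4  [with N_1=-1, N_3=5]  = 3
N_7 = -3*N_6 + N_4 + 3  [with N_6=3, N_4=8]  = 2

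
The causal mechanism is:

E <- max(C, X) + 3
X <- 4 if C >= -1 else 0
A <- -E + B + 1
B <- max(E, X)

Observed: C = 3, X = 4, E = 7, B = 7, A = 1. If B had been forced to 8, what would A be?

2

Intervening sets B = 8 and removes its equation (B <- max(E, X)).
X = 4 if C >= -1 else 0  [with C=3]  = 4
E = max(C, X) + 3  [with C=3, X=4]  = 7
A = -E + B + 1  [with E=7, B=8]  = 2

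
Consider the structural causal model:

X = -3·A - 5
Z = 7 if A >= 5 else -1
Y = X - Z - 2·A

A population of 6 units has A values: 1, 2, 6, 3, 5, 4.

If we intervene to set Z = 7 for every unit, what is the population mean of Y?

Every unit gets Z=7 under the intervention. Y values become -17, -22, -42, -27, -37, -32; E[Y|do(Z=7)] = -29.5.

-29.5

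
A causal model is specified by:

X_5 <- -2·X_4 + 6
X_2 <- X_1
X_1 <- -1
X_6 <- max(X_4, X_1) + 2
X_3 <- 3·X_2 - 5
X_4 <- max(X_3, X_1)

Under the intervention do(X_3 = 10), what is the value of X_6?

12

The intervention breaks the incoming arrows to X_3: X_3 <- 3·X_2 - 5 no longer applies, and X_3 = 10.
X_4 = max(X_3, X_1)  [with X_3=10, X_1=-1]  = 10
X_6 = max(X_4, X_1) + 2  [with X_4=10, X_1=-1]  = 12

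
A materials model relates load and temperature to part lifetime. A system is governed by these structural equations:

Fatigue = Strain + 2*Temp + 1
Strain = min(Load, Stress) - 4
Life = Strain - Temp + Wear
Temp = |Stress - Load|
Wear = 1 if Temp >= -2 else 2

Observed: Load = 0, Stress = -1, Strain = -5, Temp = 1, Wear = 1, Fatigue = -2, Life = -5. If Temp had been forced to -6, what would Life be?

The intervention breaks the incoming arrows to Temp: Temp = |Stress - Load| no longer applies, and Temp = -6.
Strain = min(Load, Stress) - 4  [with Load=0, Stress=-1]  = -5
Wear = 1 if Temp >= -2 else 2  [with Temp=-6]  = 2
Life = Strain - Temp + Wear  [with Strain=-5, Temp=-6, Wear=2]  = 3

3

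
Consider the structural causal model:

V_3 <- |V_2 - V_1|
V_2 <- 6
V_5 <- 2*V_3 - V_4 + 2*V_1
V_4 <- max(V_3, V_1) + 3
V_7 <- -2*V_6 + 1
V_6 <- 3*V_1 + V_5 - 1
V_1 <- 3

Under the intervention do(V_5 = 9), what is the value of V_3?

3

do(V_5=9) replaces the equation V_5 <- 2*V_3 - V_4 + 2*V_1 with the constant V_5 = 9.
V_3 is not downstream of the intervention, so its value is determined by the original equations.
V_3 = |V_2 - V_1|  [with V_2=6, V_1=3]  = 3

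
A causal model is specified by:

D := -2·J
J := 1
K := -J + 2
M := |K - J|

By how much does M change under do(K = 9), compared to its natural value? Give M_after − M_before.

The intervention breaks the incoming arrows to K: K := -J + 2 no longer applies, and K = 9.
M = |K - J|  [with K=9, J=1]  = 8
Without intervention: K = -J + 2  [with J=1]  = 1; M = |K - J|  [with K=1, J=1]  = 0.
Change = 8 − 0 = 8.

8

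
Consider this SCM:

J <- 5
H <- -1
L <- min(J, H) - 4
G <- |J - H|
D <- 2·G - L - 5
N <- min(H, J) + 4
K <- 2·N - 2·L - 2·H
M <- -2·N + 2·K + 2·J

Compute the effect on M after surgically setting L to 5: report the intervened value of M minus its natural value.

-40

The intervention breaks the incoming arrows to L: L <- min(J, H) - 4 no longer applies, and L = 5.
N = min(H, J) + 4  [with H=-1, J=5]  = 3
K = 2·N - 2·L - 2·H  [with N=3, L=5, H=-1]  = -2
M = -2·N + 2·K + 2·J  [with N=3, K=-2, J=5]  = 0
Without intervention: L = min(J, H) - 4  [with J=5, H=-1]  = -5; N = min(H, J) + 4  [with H=-1, J=5]  = 3; K = 2·N - 2·L - 2·H  [with N=3, L=-5, H=-1]  = 18; M = -2·N + 2·K + 2·J  [with N=3, K=18, J=5]  = 40.
Change = 0 − 40 = -40.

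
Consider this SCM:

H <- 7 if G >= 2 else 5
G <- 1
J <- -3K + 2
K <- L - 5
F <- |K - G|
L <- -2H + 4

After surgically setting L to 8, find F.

do(L=8) replaces the equation L <- -2H + 4 with the constant L = 8.
K = L - 5  [with L=8]  = 3
F = |K - G|  [with K=3, G=1]  = 2

2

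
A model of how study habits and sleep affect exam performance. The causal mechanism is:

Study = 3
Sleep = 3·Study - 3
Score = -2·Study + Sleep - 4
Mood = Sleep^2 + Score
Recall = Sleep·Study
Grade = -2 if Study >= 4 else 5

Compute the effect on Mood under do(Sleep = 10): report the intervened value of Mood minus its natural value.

68

Under do(Sleep=10), the mechanism Sleep = 3·Study - 3 is discarded; Sleep is fixed at 10.
Score = -2·Study + Sleep - 4  [with Study=3, Sleep=10]  = 0
Mood = Sleep^2 + Score  [with Sleep=10, Score=0]  = 100
Without intervention: Sleep = 3·Study - 3  [with Study=3]  = 6; Score = -2·Study + Sleep - 4  [with Study=3, Sleep=6]  = -4; Mood = Sleep^2 + Score  [with Sleep=6, Score=-4]  = 32.
Change = 100 − 32 = 68.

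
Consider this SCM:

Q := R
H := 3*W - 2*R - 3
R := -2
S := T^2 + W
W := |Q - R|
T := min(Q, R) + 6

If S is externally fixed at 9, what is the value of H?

do(S=9) replaces the equation S := T^2 + W with the constant S = 9.
Since H is not a descendant of the intervened variable, it is unaffected.
Q = R  [with R=-2]  = -2
W = |Q - R|  [with Q=-2, R=-2]  = 0
H = 3*W - 2*R - 3  [with W=0, R=-2]  = 1

1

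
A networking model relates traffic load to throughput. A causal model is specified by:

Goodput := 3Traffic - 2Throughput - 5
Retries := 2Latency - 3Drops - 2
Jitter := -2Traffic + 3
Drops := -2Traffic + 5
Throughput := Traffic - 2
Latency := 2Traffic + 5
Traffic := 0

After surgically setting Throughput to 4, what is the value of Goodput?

-13

Intervening sets Throughput = 4 and removes its equation (Throughput := Traffic - 2).
Goodput = 3Traffic - 2Throughput - 5  [with Traffic=0, Throughput=4]  = -13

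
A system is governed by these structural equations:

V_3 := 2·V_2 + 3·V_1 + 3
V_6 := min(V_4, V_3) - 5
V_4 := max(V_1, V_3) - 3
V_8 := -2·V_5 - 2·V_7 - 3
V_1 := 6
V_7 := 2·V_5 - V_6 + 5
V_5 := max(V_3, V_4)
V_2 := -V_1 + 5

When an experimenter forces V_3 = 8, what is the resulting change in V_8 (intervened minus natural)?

The intervention breaks the incoming arrows to V_3: V_3 := 2·V_2 + 3·V_1 + 3 no longer applies, and V_3 = 8.
V_4 = max(V_1, V_3) - 3  [with V_1=6, V_3=8]  = 5
V_5 = max(V_3, V_4)  [with V_3=8, V_4=5]  = 8
V_6 = min(V_4, V_3) - 5  [with V_4=5, V_3=8]  = 0
V_7 = 2·V_5 - V_6 + 5  [with V_5=8, V_6=0]  = 21
V_8 = -2·V_5 - 2·V_7 - 3  [with V_5=8, V_7=21]  = -61
Without intervention: V_2 = -V_1 + 5  [with V_1=6]  = -1; V_3 = 2·V_2 + 3·V_1 + 3  [with V_2=-1, V_1=6]  = 19; V_4 = max(V_1, V_3) - 3  [with V_1=6, V_3=19]  = 16; V_5 = max(V_3, V_4)  [with V_3=19, V_4=16]  = 19; V_6 = min(V_4, V_3) - 5  [with V_4=16, V_3=19]  = 11; V_7 = 2·V_5 - V_6 + 5  [with V_5=19, V_6=11]  = 32; V_8 = -2·V_5 - 2·V_7 - 3  [with V_5=19, V_7=32]  = -105.
Change = -61 − (-105) = 44.

44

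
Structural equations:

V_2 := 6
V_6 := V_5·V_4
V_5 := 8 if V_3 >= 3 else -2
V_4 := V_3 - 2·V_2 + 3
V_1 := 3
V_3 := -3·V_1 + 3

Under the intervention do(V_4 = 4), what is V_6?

-8

Under do(V_4=4), the mechanism V_4 := V_3 - 2·V_2 + 3 is discarded; V_4 is fixed at 4.
V_3 = -3·V_1 + 3  [with V_1=3]  = -6
V_5 = 8 if V_3 >= 3 else -2  [with V_3=-6]  = -2
V_6 = V_5·V_4  [with V_5=-2, V_4=4]  = -8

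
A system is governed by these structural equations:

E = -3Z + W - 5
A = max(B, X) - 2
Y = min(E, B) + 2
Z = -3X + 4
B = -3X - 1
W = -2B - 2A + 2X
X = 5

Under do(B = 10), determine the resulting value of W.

-26

Under do(B=10), the mechanism B = -3X - 1 is discarded; B is fixed at 10.
A = max(B, X) - 2  [with B=10, X=5]  = 8
W = -2B - 2A + 2X  [with B=10, A=8, X=5]  = -26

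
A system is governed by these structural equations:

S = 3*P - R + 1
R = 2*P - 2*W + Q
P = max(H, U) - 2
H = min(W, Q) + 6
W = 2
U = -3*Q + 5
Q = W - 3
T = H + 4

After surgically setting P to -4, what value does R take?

-13

The intervention breaks the incoming arrows to P: P = max(H, U) - 2 no longer applies, and P = -4.
Q = W - 3  [with W=2]  = -1
R = 2*P - 2*W + Q  [with P=-4, W=2, Q=-1]  = -13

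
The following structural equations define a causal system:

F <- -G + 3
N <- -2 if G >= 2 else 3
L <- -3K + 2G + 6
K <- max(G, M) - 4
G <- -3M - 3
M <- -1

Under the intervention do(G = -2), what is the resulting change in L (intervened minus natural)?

Under do(G=-2), the mechanism G <- -3M - 3 is discarded; G is fixed at -2.
K = max(G, M) - 4  [with G=-2, M=-1]  = -5
L = -3K + 2G + 6  [with K=-5, G=-2]  = 17
Without intervention: G = -3M - 3  [with M=-1]  = 0; K = max(G, M) - 4  [with G=0, M=-1]  = -4; L = -3K + 2G + 6  [with K=-4, G=0]  = 18.
Change = 17 − 18 = -1.

-1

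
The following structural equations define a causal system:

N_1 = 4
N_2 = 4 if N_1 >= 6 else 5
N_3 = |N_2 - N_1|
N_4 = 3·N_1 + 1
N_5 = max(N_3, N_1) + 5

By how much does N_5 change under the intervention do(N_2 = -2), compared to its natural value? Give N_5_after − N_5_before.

2

do(N_2=-2) replaces the equation N_2 = 4 if N_1 >= 6 else 5 with the constant N_2 = -2.
N_3 = |N_2 - N_1|  [with N_2=-2, N_1=4]  = 6
N_5 = max(N_3, N_1) + 5  [with N_3=6, N_1=4]  = 11
Without intervention: N_2 = 4 if N_1 >= 6 else 5  [with N_1=4]  = 5; N_3 = |N_2 - N_1|  [with N_2=5, N_1=4]  = 1; N_5 = max(N_3, N_1) + 5  [with N_3=1, N_1=4]  = 9.
Change = 11 − 9 = 2.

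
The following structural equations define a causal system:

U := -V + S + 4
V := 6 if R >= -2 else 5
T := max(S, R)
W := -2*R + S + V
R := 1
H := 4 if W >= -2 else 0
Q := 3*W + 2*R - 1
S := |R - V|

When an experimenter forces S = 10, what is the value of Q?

The intervention breaks the incoming arrows to S: S := |R - V| no longer applies, and S = 10.
V = 6 if R >= -2 else 5  [with R=1]  = 6
W = -2*R + S + V  [with R=1, S=10, V=6]  = 14
Q = 3*W + 2*R - 1  [with W=14, R=1]  = 43

43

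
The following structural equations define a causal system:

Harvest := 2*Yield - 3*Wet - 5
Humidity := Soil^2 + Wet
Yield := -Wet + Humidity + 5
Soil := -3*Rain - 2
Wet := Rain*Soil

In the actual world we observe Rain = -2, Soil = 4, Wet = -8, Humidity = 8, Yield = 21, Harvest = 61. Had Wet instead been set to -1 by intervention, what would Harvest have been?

40

The intervention breaks the incoming arrows to Wet: Wet := Rain*Soil no longer applies, and Wet = -1.
Soil = -3*Rain - 2  [with Rain=-2]  = 4
Humidity = Soil^2 + Wet  [with Soil=4, Wet=-1]  = 15
Yield = -Wet + Humidity + 5  [with Wet=-1, Humidity=15]  = 21
Harvest = 2*Yield - 3*Wet - 5  [with Yield=21, Wet=-1]  = 40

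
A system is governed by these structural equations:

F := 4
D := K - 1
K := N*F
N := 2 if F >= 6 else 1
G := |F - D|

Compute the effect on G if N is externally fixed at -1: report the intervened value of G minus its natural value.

8

do(N=-1) replaces the equation N := 2 if F >= 6 else 1 with the constant N = -1.
K = N*F  [with N=-1, F=4]  = -4
D = K - 1  [with K=-4]  = -5
G = |F - D|  [with F=4, D=-5]  = 9
Without intervention: N = 2 if F >= 6 else 1  [with F=4]  = 1; K = N*F  [with N=1, F=4]  = 4; D = K - 1  [with K=4]  = 3; G = |F - D|  [with F=4, D=3]  = 1.
Change = 9 − 1 = 8.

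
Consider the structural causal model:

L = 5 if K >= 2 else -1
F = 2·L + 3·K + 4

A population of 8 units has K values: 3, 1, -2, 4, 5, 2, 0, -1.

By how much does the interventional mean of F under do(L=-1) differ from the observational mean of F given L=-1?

The intervention sets L=-1 in all 8 units regardless of K. Recomputing F per unit gives 11, 5, -4, 14, 17, 8, 2, -1; average 6.5.
Observing L=-1 restricts to units where L's equation naturally yields -1: K ∈ {1, -2, 0, -1}. In that subpopulation F = 5, -4, 2, -1, mean 0.5.
Difference = 6.5 − 0.5 = 6.

6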